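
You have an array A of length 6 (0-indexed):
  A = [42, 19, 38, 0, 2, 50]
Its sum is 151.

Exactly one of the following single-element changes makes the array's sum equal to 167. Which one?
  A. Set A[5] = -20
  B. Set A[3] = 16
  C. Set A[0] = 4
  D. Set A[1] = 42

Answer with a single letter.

Option A: A[5] 50->-20, delta=-70, new_sum=151+(-70)=81
Option B: A[3] 0->16, delta=16, new_sum=151+(16)=167 <-- matches target
Option C: A[0] 42->4, delta=-38, new_sum=151+(-38)=113
Option D: A[1] 19->42, delta=23, new_sum=151+(23)=174

Answer: B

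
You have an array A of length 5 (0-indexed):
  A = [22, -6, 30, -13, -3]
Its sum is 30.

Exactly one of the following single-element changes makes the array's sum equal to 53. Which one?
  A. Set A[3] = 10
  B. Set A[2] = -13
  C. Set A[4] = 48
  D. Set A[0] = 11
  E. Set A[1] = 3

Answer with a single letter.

Answer: A

Derivation:
Option A: A[3] -13->10, delta=23, new_sum=30+(23)=53 <-- matches target
Option B: A[2] 30->-13, delta=-43, new_sum=30+(-43)=-13
Option C: A[4] -3->48, delta=51, new_sum=30+(51)=81
Option D: A[0] 22->11, delta=-11, new_sum=30+(-11)=19
Option E: A[1] -6->3, delta=9, new_sum=30+(9)=39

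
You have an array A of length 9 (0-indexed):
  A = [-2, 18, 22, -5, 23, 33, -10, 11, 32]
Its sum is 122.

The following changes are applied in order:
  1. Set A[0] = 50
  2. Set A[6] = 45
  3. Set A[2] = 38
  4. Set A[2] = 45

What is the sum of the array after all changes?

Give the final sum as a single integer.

Answer: 252

Derivation:
Initial sum: 122
Change 1: A[0] -2 -> 50, delta = 52, sum = 174
Change 2: A[6] -10 -> 45, delta = 55, sum = 229
Change 3: A[2] 22 -> 38, delta = 16, sum = 245
Change 4: A[2] 38 -> 45, delta = 7, sum = 252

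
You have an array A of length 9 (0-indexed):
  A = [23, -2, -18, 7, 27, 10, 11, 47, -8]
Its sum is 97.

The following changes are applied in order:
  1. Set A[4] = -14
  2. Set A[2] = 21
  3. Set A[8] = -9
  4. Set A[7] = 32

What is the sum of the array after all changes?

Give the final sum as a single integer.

Answer: 79

Derivation:
Initial sum: 97
Change 1: A[4] 27 -> -14, delta = -41, sum = 56
Change 2: A[2] -18 -> 21, delta = 39, sum = 95
Change 3: A[8] -8 -> -9, delta = -1, sum = 94
Change 4: A[7] 47 -> 32, delta = -15, sum = 79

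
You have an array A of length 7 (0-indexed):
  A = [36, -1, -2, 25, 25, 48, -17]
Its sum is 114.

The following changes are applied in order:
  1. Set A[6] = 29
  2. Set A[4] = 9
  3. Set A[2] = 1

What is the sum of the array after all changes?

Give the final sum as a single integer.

Answer: 147

Derivation:
Initial sum: 114
Change 1: A[6] -17 -> 29, delta = 46, sum = 160
Change 2: A[4] 25 -> 9, delta = -16, sum = 144
Change 3: A[2] -2 -> 1, delta = 3, sum = 147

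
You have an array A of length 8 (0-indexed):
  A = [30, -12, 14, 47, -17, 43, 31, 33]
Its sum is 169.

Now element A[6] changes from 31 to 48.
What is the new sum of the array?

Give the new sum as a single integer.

Answer: 186

Derivation:
Old value at index 6: 31
New value at index 6: 48
Delta = 48 - 31 = 17
New sum = old_sum + delta = 169 + (17) = 186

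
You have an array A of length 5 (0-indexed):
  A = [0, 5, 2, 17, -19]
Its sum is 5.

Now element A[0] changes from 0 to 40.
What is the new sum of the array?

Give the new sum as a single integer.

Old value at index 0: 0
New value at index 0: 40
Delta = 40 - 0 = 40
New sum = old_sum + delta = 5 + (40) = 45

Answer: 45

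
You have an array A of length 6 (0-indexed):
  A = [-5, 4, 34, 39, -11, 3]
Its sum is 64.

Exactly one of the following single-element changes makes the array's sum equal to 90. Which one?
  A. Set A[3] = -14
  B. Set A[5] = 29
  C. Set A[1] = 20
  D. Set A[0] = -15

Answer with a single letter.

Option A: A[3] 39->-14, delta=-53, new_sum=64+(-53)=11
Option B: A[5] 3->29, delta=26, new_sum=64+(26)=90 <-- matches target
Option C: A[1] 4->20, delta=16, new_sum=64+(16)=80
Option D: A[0] -5->-15, delta=-10, new_sum=64+(-10)=54

Answer: B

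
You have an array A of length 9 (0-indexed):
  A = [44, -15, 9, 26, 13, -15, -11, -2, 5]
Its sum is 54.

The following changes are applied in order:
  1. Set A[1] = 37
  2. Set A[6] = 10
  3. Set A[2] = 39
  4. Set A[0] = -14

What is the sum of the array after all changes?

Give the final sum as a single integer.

Answer: 99

Derivation:
Initial sum: 54
Change 1: A[1] -15 -> 37, delta = 52, sum = 106
Change 2: A[6] -11 -> 10, delta = 21, sum = 127
Change 3: A[2] 9 -> 39, delta = 30, sum = 157
Change 4: A[0] 44 -> -14, delta = -58, sum = 99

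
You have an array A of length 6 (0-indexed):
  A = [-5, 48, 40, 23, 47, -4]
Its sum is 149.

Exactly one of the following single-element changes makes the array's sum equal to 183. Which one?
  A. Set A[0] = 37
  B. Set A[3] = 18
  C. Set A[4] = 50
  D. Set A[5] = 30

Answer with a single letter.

Option A: A[0] -5->37, delta=42, new_sum=149+(42)=191
Option B: A[3] 23->18, delta=-5, new_sum=149+(-5)=144
Option C: A[4] 47->50, delta=3, new_sum=149+(3)=152
Option D: A[5] -4->30, delta=34, new_sum=149+(34)=183 <-- matches target

Answer: D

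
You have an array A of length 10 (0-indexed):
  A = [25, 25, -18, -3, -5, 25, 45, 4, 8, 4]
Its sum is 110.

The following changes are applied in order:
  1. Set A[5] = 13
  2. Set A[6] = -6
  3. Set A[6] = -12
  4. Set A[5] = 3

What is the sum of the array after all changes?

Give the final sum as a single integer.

Answer: 31

Derivation:
Initial sum: 110
Change 1: A[5] 25 -> 13, delta = -12, sum = 98
Change 2: A[6] 45 -> -6, delta = -51, sum = 47
Change 3: A[6] -6 -> -12, delta = -6, sum = 41
Change 4: A[5] 13 -> 3, delta = -10, sum = 31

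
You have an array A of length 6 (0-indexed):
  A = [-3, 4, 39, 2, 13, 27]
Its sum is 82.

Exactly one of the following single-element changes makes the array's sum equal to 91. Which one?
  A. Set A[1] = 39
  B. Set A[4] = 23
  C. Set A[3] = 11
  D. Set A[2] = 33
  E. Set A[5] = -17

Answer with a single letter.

Option A: A[1] 4->39, delta=35, new_sum=82+(35)=117
Option B: A[4] 13->23, delta=10, new_sum=82+(10)=92
Option C: A[3] 2->11, delta=9, new_sum=82+(9)=91 <-- matches target
Option D: A[2] 39->33, delta=-6, new_sum=82+(-6)=76
Option E: A[5] 27->-17, delta=-44, new_sum=82+(-44)=38

Answer: C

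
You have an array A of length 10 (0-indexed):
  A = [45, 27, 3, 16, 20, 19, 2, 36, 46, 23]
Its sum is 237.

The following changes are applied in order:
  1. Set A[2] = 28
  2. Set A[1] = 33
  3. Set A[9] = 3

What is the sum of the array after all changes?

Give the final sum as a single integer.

Answer: 248

Derivation:
Initial sum: 237
Change 1: A[2] 3 -> 28, delta = 25, sum = 262
Change 2: A[1] 27 -> 33, delta = 6, sum = 268
Change 3: A[9] 23 -> 3, delta = -20, sum = 248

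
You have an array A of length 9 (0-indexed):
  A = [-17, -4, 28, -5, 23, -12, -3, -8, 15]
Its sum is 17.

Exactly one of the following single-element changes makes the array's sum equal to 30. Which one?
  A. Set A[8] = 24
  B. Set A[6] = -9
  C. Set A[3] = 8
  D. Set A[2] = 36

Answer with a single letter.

Option A: A[8] 15->24, delta=9, new_sum=17+(9)=26
Option B: A[6] -3->-9, delta=-6, new_sum=17+(-6)=11
Option C: A[3] -5->8, delta=13, new_sum=17+(13)=30 <-- matches target
Option D: A[2] 28->36, delta=8, new_sum=17+(8)=25

Answer: C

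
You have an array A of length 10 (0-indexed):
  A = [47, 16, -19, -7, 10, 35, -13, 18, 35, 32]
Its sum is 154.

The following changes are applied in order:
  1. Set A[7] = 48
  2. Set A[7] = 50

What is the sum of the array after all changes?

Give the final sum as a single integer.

Initial sum: 154
Change 1: A[7] 18 -> 48, delta = 30, sum = 184
Change 2: A[7] 48 -> 50, delta = 2, sum = 186

Answer: 186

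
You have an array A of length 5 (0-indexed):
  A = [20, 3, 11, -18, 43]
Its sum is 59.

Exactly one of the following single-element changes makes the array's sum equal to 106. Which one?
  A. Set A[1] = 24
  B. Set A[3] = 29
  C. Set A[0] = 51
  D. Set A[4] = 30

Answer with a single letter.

Option A: A[1] 3->24, delta=21, new_sum=59+(21)=80
Option B: A[3] -18->29, delta=47, new_sum=59+(47)=106 <-- matches target
Option C: A[0] 20->51, delta=31, new_sum=59+(31)=90
Option D: A[4] 43->30, delta=-13, new_sum=59+(-13)=46

Answer: B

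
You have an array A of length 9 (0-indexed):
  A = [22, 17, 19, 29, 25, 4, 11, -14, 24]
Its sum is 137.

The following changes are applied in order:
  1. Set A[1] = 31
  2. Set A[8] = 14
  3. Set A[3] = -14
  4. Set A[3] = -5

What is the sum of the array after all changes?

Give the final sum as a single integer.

Initial sum: 137
Change 1: A[1] 17 -> 31, delta = 14, sum = 151
Change 2: A[8] 24 -> 14, delta = -10, sum = 141
Change 3: A[3] 29 -> -14, delta = -43, sum = 98
Change 4: A[3] -14 -> -5, delta = 9, sum = 107

Answer: 107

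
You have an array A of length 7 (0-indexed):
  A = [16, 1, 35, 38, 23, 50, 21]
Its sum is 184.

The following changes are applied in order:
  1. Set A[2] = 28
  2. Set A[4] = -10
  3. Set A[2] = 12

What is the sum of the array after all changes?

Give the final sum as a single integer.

Initial sum: 184
Change 1: A[2] 35 -> 28, delta = -7, sum = 177
Change 2: A[4] 23 -> -10, delta = -33, sum = 144
Change 3: A[2] 28 -> 12, delta = -16, sum = 128

Answer: 128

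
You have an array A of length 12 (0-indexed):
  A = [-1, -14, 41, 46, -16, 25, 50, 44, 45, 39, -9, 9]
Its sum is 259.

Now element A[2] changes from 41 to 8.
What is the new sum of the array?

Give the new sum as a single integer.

Old value at index 2: 41
New value at index 2: 8
Delta = 8 - 41 = -33
New sum = old_sum + delta = 259 + (-33) = 226

Answer: 226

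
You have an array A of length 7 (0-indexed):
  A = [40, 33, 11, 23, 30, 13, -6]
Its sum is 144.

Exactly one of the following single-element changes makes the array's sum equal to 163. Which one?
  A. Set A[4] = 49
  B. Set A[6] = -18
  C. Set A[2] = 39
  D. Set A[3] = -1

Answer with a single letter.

Option A: A[4] 30->49, delta=19, new_sum=144+(19)=163 <-- matches target
Option B: A[6] -6->-18, delta=-12, new_sum=144+(-12)=132
Option C: A[2] 11->39, delta=28, new_sum=144+(28)=172
Option D: A[3] 23->-1, delta=-24, new_sum=144+(-24)=120

Answer: A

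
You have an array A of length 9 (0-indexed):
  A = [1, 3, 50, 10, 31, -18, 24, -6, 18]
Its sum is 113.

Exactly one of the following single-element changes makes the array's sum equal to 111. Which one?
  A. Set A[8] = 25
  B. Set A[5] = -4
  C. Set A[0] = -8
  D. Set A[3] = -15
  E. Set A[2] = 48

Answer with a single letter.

Answer: E

Derivation:
Option A: A[8] 18->25, delta=7, new_sum=113+(7)=120
Option B: A[5] -18->-4, delta=14, new_sum=113+(14)=127
Option C: A[0] 1->-8, delta=-9, new_sum=113+(-9)=104
Option D: A[3] 10->-15, delta=-25, new_sum=113+(-25)=88
Option E: A[2] 50->48, delta=-2, new_sum=113+(-2)=111 <-- matches target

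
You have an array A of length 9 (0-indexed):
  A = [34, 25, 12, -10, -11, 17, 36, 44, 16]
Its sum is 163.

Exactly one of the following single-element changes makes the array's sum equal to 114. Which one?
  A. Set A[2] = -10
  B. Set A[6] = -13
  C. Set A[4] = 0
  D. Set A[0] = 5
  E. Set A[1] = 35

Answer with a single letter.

Option A: A[2] 12->-10, delta=-22, new_sum=163+(-22)=141
Option B: A[6] 36->-13, delta=-49, new_sum=163+(-49)=114 <-- matches target
Option C: A[4] -11->0, delta=11, new_sum=163+(11)=174
Option D: A[0] 34->5, delta=-29, new_sum=163+(-29)=134
Option E: A[1] 25->35, delta=10, new_sum=163+(10)=173

Answer: B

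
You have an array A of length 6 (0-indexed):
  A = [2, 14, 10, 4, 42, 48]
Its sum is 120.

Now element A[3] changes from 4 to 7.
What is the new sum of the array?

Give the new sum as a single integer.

Old value at index 3: 4
New value at index 3: 7
Delta = 7 - 4 = 3
New sum = old_sum + delta = 120 + (3) = 123

Answer: 123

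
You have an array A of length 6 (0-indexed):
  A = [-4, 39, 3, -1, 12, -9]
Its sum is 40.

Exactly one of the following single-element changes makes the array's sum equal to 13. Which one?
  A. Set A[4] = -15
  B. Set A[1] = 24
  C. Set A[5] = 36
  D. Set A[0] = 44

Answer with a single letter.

Answer: A

Derivation:
Option A: A[4] 12->-15, delta=-27, new_sum=40+(-27)=13 <-- matches target
Option B: A[1] 39->24, delta=-15, new_sum=40+(-15)=25
Option C: A[5] -9->36, delta=45, new_sum=40+(45)=85
Option D: A[0] -4->44, delta=48, new_sum=40+(48)=88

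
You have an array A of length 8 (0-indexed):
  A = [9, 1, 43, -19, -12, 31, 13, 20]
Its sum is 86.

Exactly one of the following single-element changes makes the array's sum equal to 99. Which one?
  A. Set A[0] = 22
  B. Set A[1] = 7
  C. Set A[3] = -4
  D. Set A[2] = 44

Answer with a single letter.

Answer: A

Derivation:
Option A: A[0] 9->22, delta=13, new_sum=86+(13)=99 <-- matches target
Option B: A[1] 1->7, delta=6, new_sum=86+(6)=92
Option C: A[3] -19->-4, delta=15, new_sum=86+(15)=101
Option D: A[2] 43->44, delta=1, new_sum=86+(1)=87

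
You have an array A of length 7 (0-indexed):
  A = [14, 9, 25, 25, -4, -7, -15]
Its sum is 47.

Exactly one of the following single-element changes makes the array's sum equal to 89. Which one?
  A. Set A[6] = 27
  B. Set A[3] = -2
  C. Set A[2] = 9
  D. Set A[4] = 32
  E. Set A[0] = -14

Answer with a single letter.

Option A: A[6] -15->27, delta=42, new_sum=47+(42)=89 <-- matches target
Option B: A[3] 25->-2, delta=-27, new_sum=47+(-27)=20
Option C: A[2] 25->9, delta=-16, new_sum=47+(-16)=31
Option D: A[4] -4->32, delta=36, new_sum=47+(36)=83
Option E: A[0] 14->-14, delta=-28, new_sum=47+(-28)=19

Answer: A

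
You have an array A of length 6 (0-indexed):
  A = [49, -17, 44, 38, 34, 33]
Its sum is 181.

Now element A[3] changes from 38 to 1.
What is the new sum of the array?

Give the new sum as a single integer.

Answer: 144

Derivation:
Old value at index 3: 38
New value at index 3: 1
Delta = 1 - 38 = -37
New sum = old_sum + delta = 181 + (-37) = 144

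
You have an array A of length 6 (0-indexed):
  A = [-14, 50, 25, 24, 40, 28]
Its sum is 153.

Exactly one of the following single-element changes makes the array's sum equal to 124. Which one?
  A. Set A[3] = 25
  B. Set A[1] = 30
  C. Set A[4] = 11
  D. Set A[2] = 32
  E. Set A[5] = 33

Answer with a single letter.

Answer: C

Derivation:
Option A: A[3] 24->25, delta=1, new_sum=153+(1)=154
Option B: A[1] 50->30, delta=-20, new_sum=153+(-20)=133
Option C: A[4] 40->11, delta=-29, new_sum=153+(-29)=124 <-- matches target
Option D: A[2] 25->32, delta=7, new_sum=153+(7)=160
Option E: A[5] 28->33, delta=5, new_sum=153+(5)=158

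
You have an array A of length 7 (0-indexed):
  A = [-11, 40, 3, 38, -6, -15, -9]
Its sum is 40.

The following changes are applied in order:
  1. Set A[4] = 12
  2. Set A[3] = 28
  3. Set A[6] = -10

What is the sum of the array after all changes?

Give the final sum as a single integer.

Answer: 47

Derivation:
Initial sum: 40
Change 1: A[4] -6 -> 12, delta = 18, sum = 58
Change 2: A[3] 38 -> 28, delta = -10, sum = 48
Change 3: A[6] -9 -> -10, delta = -1, sum = 47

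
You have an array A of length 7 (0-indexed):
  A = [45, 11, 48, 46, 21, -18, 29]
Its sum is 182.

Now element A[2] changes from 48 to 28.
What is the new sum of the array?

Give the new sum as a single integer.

Old value at index 2: 48
New value at index 2: 28
Delta = 28 - 48 = -20
New sum = old_sum + delta = 182 + (-20) = 162

Answer: 162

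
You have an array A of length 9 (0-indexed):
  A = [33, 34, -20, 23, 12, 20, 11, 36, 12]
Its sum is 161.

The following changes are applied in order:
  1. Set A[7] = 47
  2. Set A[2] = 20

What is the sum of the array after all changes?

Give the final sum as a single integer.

Answer: 212

Derivation:
Initial sum: 161
Change 1: A[7] 36 -> 47, delta = 11, sum = 172
Change 2: A[2] -20 -> 20, delta = 40, sum = 212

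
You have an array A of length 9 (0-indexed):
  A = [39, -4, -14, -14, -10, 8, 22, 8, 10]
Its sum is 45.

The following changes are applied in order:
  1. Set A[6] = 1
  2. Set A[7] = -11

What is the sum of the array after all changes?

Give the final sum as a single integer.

Answer: 5

Derivation:
Initial sum: 45
Change 1: A[6] 22 -> 1, delta = -21, sum = 24
Change 2: A[7] 8 -> -11, delta = -19, sum = 5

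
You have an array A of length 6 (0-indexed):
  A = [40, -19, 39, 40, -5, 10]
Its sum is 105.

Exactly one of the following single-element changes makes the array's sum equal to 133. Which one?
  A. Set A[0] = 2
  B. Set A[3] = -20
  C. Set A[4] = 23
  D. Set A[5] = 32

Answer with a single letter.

Option A: A[0] 40->2, delta=-38, new_sum=105+(-38)=67
Option B: A[3] 40->-20, delta=-60, new_sum=105+(-60)=45
Option C: A[4] -5->23, delta=28, new_sum=105+(28)=133 <-- matches target
Option D: A[5] 10->32, delta=22, new_sum=105+(22)=127

Answer: C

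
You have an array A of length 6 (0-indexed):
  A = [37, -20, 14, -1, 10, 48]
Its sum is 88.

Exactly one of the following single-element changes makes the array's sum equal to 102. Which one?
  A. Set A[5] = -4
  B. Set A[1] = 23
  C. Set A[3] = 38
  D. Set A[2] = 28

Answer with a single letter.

Answer: D

Derivation:
Option A: A[5] 48->-4, delta=-52, new_sum=88+(-52)=36
Option B: A[1] -20->23, delta=43, new_sum=88+(43)=131
Option C: A[3] -1->38, delta=39, new_sum=88+(39)=127
Option D: A[2] 14->28, delta=14, new_sum=88+(14)=102 <-- matches target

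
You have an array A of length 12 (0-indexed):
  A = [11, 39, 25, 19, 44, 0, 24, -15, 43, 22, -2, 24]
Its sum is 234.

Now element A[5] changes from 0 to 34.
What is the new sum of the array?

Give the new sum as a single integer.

Answer: 268

Derivation:
Old value at index 5: 0
New value at index 5: 34
Delta = 34 - 0 = 34
New sum = old_sum + delta = 234 + (34) = 268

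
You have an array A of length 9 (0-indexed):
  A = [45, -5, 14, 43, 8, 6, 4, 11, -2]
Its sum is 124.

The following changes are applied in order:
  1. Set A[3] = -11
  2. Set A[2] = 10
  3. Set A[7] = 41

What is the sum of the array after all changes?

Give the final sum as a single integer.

Initial sum: 124
Change 1: A[3] 43 -> -11, delta = -54, sum = 70
Change 2: A[2] 14 -> 10, delta = -4, sum = 66
Change 3: A[7] 11 -> 41, delta = 30, sum = 96

Answer: 96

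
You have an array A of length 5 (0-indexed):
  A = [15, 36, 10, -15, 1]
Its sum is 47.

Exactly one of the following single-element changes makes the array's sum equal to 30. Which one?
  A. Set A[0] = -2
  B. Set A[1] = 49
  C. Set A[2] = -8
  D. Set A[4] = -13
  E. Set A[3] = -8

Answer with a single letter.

Answer: A

Derivation:
Option A: A[0] 15->-2, delta=-17, new_sum=47+(-17)=30 <-- matches target
Option B: A[1] 36->49, delta=13, new_sum=47+(13)=60
Option C: A[2] 10->-8, delta=-18, new_sum=47+(-18)=29
Option D: A[4] 1->-13, delta=-14, new_sum=47+(-14)=33
Option E: A[3] -15->-8, delta=7, new_sum=47+(7)=54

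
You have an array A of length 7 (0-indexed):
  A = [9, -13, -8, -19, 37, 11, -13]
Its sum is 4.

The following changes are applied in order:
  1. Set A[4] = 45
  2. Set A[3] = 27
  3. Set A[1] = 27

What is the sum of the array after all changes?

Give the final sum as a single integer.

Initial sum: 4
Change 1: A[4] 37 -> 45, delta = 8, sum = 12
Change 2: A[3] -19 -> 27, delta = 46, sum = 58
Change 3: A[1] -13 -> 27, delta = 40, sum = 98

Answer: 98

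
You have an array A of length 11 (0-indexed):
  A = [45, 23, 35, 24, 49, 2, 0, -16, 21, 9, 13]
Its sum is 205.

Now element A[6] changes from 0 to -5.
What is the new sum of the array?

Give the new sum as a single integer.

Answer: 200

Derivation:
Old value at index 6: 0
New value at index 6: -5
Delta = -5 - 0 = -5
New sum = old_sum + delta = 205 + (-5) = 200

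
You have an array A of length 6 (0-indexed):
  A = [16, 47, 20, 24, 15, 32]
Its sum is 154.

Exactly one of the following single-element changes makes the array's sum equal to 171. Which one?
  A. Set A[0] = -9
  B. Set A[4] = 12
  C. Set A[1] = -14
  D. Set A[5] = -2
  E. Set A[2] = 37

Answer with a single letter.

Answer: E

Derivation:
Option A: A[0] 16->-9, delta=-25, new_sum=154+(-25)=129
Option B: A[4] 15->12, delta=-3, new_sum=154+(-3)=151
Option C: A[1] 47->-14, delta=-61, new_sum=154+(-61)=93
Option D: A[5] 32->-2, delta=-34, new_sum=154+(-34)=120
Option E: A[2] 20->37, delta=17, new_sum=154+(17)=171 <-- matches target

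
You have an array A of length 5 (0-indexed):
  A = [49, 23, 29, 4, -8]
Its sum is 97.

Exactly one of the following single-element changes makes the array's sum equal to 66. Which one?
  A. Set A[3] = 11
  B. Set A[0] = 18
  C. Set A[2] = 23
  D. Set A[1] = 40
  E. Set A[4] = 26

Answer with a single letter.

Option A: A[3] 4->11, delta=7, new_sum=97+(7)=104
Option B: A[0] 49->18, delta=-31, new_sum=97+(-31)=66 <-- matches target
Option C: A[2] 29->23, delta=-6, new_sum=97+(-6)=91
Option D: A[1] 23->40, delta=17, new_sum=97+(17)=114
Option E: A[4] -8->26, delta=34, new_sum=97+(34)=131

Answer: B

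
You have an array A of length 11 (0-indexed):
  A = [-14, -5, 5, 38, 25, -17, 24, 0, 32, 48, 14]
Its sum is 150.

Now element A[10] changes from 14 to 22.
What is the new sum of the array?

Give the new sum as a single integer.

Old value at index 10: 14
New value at index 10: 22
Delta = 22 - 14 = 8
New sum = old_sum + delta = 150 + (8) = 158

Answer: 158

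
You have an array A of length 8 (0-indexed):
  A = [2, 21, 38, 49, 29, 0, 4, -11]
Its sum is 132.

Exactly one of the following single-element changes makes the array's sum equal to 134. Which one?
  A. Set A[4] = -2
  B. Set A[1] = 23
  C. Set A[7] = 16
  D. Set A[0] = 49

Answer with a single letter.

Answer: B

Derivation:
Option A: A[4] 29->-2, delta=-31, new_sum=132+(-31)=101
Option B: A[1] 21->23, delta=2, new_sum=132+(2)=134 <-- matches target
Option C: A[7] -11->16, delta=27, new_sum=132+(27)=159
Option D: A[0] 2->49, delta=47, new_sum=132+(47)=179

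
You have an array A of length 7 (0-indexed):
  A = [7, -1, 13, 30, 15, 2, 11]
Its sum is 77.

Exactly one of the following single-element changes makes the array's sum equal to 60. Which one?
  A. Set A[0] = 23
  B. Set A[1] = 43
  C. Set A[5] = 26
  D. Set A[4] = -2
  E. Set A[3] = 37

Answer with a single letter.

Option A: A[0] 7->23, delta=16, new_sum=77+(16)=93
Option B: A[1] -1->43, delta=44, new_sum=77+(44)=121
Option C: A[5] 2->26, delta=24, new_sum=77+(24)=101
Option D: A[4] 15->-2, delta=-17, new_sum=77+(-17)=60 <-- matches target
Option E: A[3] 30->37, delta=7, new_sum=77+(7)=84

Answer: D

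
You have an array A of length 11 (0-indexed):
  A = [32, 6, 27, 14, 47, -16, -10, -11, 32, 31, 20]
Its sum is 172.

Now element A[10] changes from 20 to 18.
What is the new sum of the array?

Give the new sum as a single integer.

Old value at index 10: 20
New value at index 10: 18
Delta = 18 - 20 = -2
New sum = old_sum + delta = 172 + (-2) = 170

Answer: 170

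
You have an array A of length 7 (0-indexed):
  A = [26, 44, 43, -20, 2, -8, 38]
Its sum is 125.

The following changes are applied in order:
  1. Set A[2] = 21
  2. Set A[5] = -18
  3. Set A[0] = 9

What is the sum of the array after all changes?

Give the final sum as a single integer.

Answer: 76

Derivation:
Initial sum: 125
Change 1: A[2] 43 -> 21, delta = -22, sum = 103
Change 2: A[5] -8 -> -18, delta = -10, sum = 93
Change 3: A[0] 26 -> 9, delta = -17, sum = 76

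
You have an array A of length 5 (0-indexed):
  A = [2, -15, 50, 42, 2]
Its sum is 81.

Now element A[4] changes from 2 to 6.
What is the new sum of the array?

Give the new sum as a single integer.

Answer: 85

Derivation:
Old value at index 4: 2
New value at index 4: 6
Delta = 6 - 2 = 4
New sum = old_sum + delta = 81 + (4) = 85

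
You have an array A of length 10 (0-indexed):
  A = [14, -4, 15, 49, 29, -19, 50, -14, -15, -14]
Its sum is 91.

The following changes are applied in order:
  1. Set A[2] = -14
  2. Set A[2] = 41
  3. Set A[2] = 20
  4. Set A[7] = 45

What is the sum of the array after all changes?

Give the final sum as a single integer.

Answer: 155

Derivation:
Initial sum: 91
Change 1: A[2] 15 -> -14, delta = -29, sum = 62
Change 2: A[2] -14 -> 41, delta = 55, sum = 117
Change 3: A[2] 41 -> 20, delta = -21, sum = 96
Change 4: A[7] -14 -> 45, delta = 59, sum = 155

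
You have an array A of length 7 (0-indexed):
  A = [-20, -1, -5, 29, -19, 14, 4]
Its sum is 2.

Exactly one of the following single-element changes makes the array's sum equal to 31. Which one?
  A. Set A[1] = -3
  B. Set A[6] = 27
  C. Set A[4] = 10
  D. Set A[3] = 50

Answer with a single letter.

Answer: C

Derivation:
Option A: A[1] -1->-3, delta=-2, new_sum=2+(-2)=0
Option B: A[6] 4->27, delta=23, new_sum=2+(23)=25
Option C: A[4] -19->10, delta=29, new_sum=2+(29)=31 <-- matches target
Option D: A[3] 29->50, delta=21, new_sum=2+(21)=23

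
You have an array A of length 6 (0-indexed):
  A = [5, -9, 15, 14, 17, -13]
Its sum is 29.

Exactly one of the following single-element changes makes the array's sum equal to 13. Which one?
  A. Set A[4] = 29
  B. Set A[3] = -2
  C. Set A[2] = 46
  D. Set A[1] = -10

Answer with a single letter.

Option A: A[4] 17->29, delta=12, new_sum=29+(12)=41
Option B: A[3] 14->-2, delta=-16, new_sum=29+(-16)=13 <-- matches target
Option C: A[2] 15->46, delta=31, new_sum=29+(31)=60
Option D: A[1] -9->-10, delta=-1, new_sum=29+(-1)=28

Answer: B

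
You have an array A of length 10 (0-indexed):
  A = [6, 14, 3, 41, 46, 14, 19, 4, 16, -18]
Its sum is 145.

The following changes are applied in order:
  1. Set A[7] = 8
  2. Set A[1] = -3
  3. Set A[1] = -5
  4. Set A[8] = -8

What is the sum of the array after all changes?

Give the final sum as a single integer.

Answer: 106

Derivation:
Initial sum: 145
Change 1: A[7] 4 -> 8, delta = 4, sum = 149
Change 2: A[1] 14 -> -3, delta = -17, sum = 132
Change 3: A[1] -3 -> -5, delta = -2, sum = 130
Change 4: A[8] 16 -> -8, delta = -24, sum = 106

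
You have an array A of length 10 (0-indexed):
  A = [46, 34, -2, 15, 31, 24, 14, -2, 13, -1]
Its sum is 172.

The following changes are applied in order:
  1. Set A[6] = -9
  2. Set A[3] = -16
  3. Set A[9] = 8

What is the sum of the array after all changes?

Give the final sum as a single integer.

Answer: 127

Derivation:
Initial sum: 172
Change 1: A[6] 14 -> -9, delta = -23, sum = 149
Change 2: A[3] 15 -> -16, delta = -31, sum = 118
Change 3: A[9] -1 -> 8, delta = 9, sum = 127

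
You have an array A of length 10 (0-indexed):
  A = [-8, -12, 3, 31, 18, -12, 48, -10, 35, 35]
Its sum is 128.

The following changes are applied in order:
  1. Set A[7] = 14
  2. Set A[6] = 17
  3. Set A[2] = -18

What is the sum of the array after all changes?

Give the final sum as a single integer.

Answer: 100

Derivation:
Initial sum: 128
Change 1: A[7] -10 -> 14, delta = 24, sum = 152
Change 2: A[6] 48 -> 17, delta = -31, sum = 121
Change 3: A[2] 3 -> -18, delta = -21, sum = 100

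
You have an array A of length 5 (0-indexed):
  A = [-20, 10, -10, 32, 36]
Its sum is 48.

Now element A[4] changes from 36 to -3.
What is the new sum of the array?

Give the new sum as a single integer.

Answer: 9

Derivation:
Old value at index 4: 36
New value at index 4: -3
Delta = -3 - 36 = -39
New sum = old_sum + delta = 48 + (-39) = 9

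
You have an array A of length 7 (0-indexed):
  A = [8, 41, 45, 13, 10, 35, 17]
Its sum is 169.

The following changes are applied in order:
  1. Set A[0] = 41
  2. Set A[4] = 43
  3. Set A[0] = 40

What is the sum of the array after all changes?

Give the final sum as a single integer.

Answer: 234

Derivation:
Initial sum: 169
Change 1: A[0] 8 -> 41, delta = 33, sum = 202
Change 2: A[4] 10 -> 43, delta = 33, sum = 235
Change 3: A[0] 41 -> 40, delta = -1, sum = 234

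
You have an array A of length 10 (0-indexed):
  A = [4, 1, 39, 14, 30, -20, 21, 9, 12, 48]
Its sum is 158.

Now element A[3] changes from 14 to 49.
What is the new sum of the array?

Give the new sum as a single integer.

Answer: 193

Derivation:
Old value at index 3: 14
New value at index 3: 49
Delta = 49 - 14 = 35
New sum = old_sum + delta = 158 + (35) = 193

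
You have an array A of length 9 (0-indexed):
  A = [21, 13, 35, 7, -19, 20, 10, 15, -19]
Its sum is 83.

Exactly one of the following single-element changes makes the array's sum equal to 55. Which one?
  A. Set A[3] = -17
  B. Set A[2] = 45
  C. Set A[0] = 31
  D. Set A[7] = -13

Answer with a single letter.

Option A: A[3] 7->-17, delta=-24, new_sum=83+(-24)=59
Option B: A[2] 35->45, delta=10, new_sum=83+(10)=93
Option C: A[0] 21->31, delta=10, new_sum=83+(10)=93
Option D: A[7] 15->-13, delta=-28, new_sum=83+(-28)=55 <-- matches target

Answer: D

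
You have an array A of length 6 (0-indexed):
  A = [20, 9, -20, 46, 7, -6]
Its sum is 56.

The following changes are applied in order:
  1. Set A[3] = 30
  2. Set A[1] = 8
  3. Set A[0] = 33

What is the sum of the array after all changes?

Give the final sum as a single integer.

Initial sum: 56
Change 1: A[3] 46 -> 30, delta = -16, sum = 40
Change 2: A[1] 9 -> 8, delta = -1, sum = 39
Change 3: A[0] 20 -> 33, delta = 13, sum = 52

Answer: 52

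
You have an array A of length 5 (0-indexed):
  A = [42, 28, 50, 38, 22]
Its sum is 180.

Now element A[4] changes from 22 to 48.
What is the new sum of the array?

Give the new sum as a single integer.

Answer: 206

Derivation:
Old value at index 4: 22
New value at index 4: 48
Delta = 48 - 22 = 26
New sum = old_sum + delta = 180 + (26) = 206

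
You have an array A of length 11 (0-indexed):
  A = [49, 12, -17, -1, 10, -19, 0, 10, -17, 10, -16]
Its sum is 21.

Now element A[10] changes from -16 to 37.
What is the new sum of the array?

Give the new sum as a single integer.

Old value at index 10: -16
New value at index 10: 37
Delta = 37 - -16 = 53
New sum = old_sum + delta = 21 + (53) = 74

Answer: 74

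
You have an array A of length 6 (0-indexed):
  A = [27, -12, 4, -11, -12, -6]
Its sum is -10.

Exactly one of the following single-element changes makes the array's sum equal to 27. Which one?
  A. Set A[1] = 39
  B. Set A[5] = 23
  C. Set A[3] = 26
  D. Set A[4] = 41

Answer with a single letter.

Option A: A[1] -12->39, delta=51, new_sum=-10+(51)=41
Option B: A[5] -6->23, delta=29, new_sum=-10+(29)=19
Option C: A[3] -11->26, delta=37, new_sum=-10+(37)=27 <-- matches target
Option D: A[4] -12->41, delta=53, new_sum=-10+(53)=43

Answer: C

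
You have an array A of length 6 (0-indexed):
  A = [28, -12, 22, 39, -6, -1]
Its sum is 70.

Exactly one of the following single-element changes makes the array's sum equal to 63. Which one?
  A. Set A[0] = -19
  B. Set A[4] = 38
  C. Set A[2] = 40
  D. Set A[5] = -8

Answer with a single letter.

Option A: A[0] 28->-19, delta=-47, new_sum=70+(-47)=23
Option B: A[4] -6->38, delta=44, new_sum=70+(44)=114
Option C: A[2] 22->40, delta=18, new_sum=70+(18)=88
Option D: A[5] -1->-8, delta=-7, new_sum=70+(-7)=63 <-- matches target

Answer: D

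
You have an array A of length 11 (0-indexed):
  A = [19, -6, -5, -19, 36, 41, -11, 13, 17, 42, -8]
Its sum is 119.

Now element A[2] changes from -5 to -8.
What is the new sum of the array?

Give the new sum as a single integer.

Answer: 116

Derivation:
Old value at index 2: -5
New value at index 2: -8
Delta = -8 - -5 = -3
New sum = old_sum + delta = 119 + (-3) = 116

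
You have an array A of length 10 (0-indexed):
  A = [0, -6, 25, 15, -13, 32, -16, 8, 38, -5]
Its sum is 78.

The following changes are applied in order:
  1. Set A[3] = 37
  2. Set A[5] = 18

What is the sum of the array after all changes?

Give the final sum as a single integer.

Answer: 86

Derivation:
Initial sum: 78
Change 1: A[3] 15 -> 37, delta = 22, sum = 100
Change 2: A[5] 32 -> 18, delta = -14, sum = 86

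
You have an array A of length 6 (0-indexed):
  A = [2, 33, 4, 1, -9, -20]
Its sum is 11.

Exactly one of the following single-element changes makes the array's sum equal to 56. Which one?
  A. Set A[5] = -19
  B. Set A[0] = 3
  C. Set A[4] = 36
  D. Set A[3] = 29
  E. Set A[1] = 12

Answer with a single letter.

Option A: A[5] -20->-19, delta=1, new_sum=11+(1)=12
Option B: A[0] 2->3, delta=1, new_sum=11+(1)=12
Option C: A[4] -9->36, delta=45, new_sum=11+(45)=56 <-- matches target
Option D: A[3] 1->29, delta=28, new_sum=11+(28)=39
Option E: A[1] 33->12, delta=-21, new_sum=11+(-21)=-10

Answer: C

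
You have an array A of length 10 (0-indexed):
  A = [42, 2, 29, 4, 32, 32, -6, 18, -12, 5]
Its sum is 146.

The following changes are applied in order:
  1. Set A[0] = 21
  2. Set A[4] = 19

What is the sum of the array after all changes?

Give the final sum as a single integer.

Initial sum: 146
Change 1: A[0] 42 -> 21, delta = -21, sum = 125
Change 2: A[4] 32 -> 19, delta = -13, sum = 112

Answer: 112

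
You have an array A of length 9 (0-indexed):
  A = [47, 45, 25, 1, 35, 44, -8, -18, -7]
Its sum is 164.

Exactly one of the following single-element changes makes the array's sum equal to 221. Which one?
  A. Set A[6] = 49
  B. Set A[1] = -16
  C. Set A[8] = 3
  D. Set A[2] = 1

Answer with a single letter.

Answer: A

Derivation:
Option A: A[6] -8->49, delta=57, new_sum=164+(57)=221 <-- matches target
Option B: A[1] 45->-16, delta=-61, new_sum=164+(-61)=103
Option C: A[8] -7->3, delta=10, new_sum=164+(10)=174
Option D: A[2] 25->1, delta=-24, new_sum=164+(-24)=140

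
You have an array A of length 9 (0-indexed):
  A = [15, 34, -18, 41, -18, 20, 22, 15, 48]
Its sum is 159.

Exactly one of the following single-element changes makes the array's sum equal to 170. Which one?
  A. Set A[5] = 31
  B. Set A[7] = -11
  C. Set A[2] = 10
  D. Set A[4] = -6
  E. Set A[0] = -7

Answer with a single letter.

Answer: A

Derivation:
Option A: A[5] 20->31, delta=11, new_sum=159+(11)=170 <-- matches target
Option B: A[7] 15->-11, delta=-26, new_sum=159+(-26)=133
Option C: A[2] -18->10, delta=28, new_sum=159+(28)=187
Option D: A[4] -18->-6, delta=12, new_sum=159+(12)=171
Option E: A[0] 15->-7, delta=-22, new_sum=159+(-22)=137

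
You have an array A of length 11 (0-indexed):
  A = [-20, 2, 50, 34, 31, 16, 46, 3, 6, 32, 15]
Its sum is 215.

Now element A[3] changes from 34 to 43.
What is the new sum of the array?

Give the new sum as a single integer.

Answer: 224

Derivation:
Old value at index 3: 34
New value at index 3: 43
Delta = 43 - 34 = 9
New sum = old_sum + delta = 215 + (9) = 224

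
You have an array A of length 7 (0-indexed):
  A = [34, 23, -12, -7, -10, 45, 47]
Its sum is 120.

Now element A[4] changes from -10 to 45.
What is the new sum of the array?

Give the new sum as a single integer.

Answer: 175

Derivation:
Old value at index 4: -10
New value at index 4: 45
Delta = 45 - -10 = 55
New sum = old_sum + delta = 120 + (55) = 175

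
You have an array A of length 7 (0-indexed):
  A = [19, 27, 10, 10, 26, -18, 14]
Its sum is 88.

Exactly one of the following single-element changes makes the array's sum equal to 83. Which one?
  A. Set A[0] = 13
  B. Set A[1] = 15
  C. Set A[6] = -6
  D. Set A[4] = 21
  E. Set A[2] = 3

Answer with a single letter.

Option A: A[0] 19->13, delta=-6, new_sum=88+(-6)=82
Option B: A[1] 27->15, delta=-12, new_sum=88+(-12)=76
Option C: A[6] 14->-6, delta=-20, new_sum=88+(-20)=68
Option D: A[4] 26->21, delta=-5, new_sum=88+(-5)=83 <-- matches target
Option E: A[2] 10->3, delta=-7, new_sum=88+(-7)=81

Answer: D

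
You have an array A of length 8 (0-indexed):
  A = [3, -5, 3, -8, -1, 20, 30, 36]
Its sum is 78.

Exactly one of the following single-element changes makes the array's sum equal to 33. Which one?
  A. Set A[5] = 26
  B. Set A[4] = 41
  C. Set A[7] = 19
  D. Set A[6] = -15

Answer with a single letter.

Answer: D

Derivation:
Option A: A[5] 20->26, delta=6, new_sum=78+(6)=84
Option B: A[4] -1->41, delta=42, new_sum=78+(42)=120
Option C: A[7] 36->19, delta=-17, new_sum=78+(-17)=61
Option D: A[6] 30->-15, delta=-45, new_sum=78+(-45)=33 <-- matches target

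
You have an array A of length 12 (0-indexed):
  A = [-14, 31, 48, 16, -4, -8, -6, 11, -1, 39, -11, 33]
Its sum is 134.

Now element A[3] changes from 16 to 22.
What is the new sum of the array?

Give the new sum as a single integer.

Answer: 140

Derivation:
Old value at index 3: 16
New value at index 3: 22
Delta = 22 - 16 = 6
New sum = old_sum + delta = 134 + (6) = 140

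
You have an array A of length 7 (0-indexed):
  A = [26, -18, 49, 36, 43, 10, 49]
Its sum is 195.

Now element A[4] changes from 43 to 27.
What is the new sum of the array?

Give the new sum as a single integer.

Answer: 179

Derivation:
Old value at index 4: 43
New value at index 4: 27
Delta = 27 - 43 = -16
New sum = old_sum + delta = 195 + (-16) = 179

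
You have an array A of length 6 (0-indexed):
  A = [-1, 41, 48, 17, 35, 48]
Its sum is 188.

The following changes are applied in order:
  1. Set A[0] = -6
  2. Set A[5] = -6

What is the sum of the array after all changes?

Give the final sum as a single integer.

Answer: 129

Derivation:
Initial sum: 188
Change 1: A[0] -1 -> -6, delta = -5, sum = 183
Change 2: A[5] 48 -> -6, delta = -54, sum = 129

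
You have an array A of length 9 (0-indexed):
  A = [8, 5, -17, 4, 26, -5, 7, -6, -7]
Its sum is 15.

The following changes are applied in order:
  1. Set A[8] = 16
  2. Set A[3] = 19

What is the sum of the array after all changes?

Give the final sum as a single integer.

Initial sum: 15
Change 1: A[8] -7 -> 16, delta = 23, sum = 38
Change 2: A[3] 4 -> 19, delta = 15, sum = 53

Answer: 53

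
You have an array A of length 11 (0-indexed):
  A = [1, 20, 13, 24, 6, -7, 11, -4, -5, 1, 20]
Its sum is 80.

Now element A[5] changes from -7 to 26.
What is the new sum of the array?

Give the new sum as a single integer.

Answer: 113

Derivation:
Old value at index 5: -7
New value at index 5: 26
Delta = 26 - -7 = 33
New sum = old_sum + delta = 80 + (33) = 113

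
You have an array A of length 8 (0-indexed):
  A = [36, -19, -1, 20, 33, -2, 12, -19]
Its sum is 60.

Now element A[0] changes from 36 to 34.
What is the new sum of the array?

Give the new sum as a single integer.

Old value at index 0: 36
New value at index 0: 34
Delta = 34 - 36 = -2
New sum = old_sum + delta = 60 + (-2) = 58

Answer: 58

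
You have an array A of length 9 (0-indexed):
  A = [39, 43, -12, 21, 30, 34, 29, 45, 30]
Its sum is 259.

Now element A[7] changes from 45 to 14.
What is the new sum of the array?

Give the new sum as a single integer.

Old value at index 7: 45
New value at index 7: 14
Delta = 14 - 45 = -31
New sum = old_sum + delta = 259 + (-31) = 228

Answer: 228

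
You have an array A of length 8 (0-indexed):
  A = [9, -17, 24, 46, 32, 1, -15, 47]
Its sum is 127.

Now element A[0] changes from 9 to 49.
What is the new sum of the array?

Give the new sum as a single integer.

Answer: 167

Derivation:
Old value at index 0: 9
New value at index 0: 49
Delta = 49 - 9 = 40
New sum = old_sum + delta = 127 + (40) = 167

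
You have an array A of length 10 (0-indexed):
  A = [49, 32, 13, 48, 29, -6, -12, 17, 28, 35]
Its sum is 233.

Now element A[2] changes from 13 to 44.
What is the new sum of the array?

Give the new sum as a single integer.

Answer: 264

Derivation:
Old value at index 2: 13
New value at index 2: 44
Delta = 44 - 13 = 31
New sum = old_sum + delta = 233 + (31) = 264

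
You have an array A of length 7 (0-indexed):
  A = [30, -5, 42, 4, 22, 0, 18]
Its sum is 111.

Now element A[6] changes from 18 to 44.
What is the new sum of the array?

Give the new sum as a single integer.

Answer: 137

Derivation:
Old value at index 6: 18
New value at index 6: 44
Delta = 44 - 18 = 26
New sum = old_sum + delta = 111 + (26) = 137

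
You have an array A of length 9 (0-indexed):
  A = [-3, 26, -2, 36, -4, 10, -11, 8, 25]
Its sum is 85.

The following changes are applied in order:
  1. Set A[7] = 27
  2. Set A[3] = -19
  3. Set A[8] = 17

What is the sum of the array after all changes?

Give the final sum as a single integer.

Answer: 41

Derivation:
Initial sum: 85
Change 1: A[7] 8 -> 27, delta = 19, sum = 104
Change 2: A[3] 36 -> -19, delta = -55, sum = 49
Change 3: A[8] 25 -> 17, delta = -8, sum = 41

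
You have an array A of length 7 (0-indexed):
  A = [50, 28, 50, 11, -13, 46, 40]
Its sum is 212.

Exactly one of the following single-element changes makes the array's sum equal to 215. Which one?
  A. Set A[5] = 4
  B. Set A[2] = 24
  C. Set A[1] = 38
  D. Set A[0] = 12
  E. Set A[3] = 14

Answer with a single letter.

Option A: A[5] 46->4, delta=-42, new_sum=212+(-42)=170
Option B: A[2] 50->24, delta=-26, new_sum=212+(-26)=186
Option C: A[1] 28->38, delta=10, new_sum=212+(10)=222
Option D: A[0] 50->12, delta=-38, new_sum=212+(-38)=174
Option E: A[3] 11->14, delta=3, new_sum=212+(3)=215 <-- matches target

Answer: E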